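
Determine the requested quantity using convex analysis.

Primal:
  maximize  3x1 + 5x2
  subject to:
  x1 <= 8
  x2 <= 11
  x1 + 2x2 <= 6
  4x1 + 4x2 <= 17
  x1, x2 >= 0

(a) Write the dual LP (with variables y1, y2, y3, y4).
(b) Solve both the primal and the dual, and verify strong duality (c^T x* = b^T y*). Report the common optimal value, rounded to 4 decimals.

The standard primal-dual pair for 'max c^T x s.t. A x <= b, x >= 0' is:
  Dual:  min b^T y  s.t.  A^T y >= c,  y >= 0.

So the dual LP is:
  minimize  8y1 + 11y2 + 6y3 + 17y4
  subject to:
    y1 + y3 + 4y4 >= 3
    y2 + 2y3 + 4y4 >= 5
    y1, y2, y3, y4 >= 0

Solving the primal: x* = (2.5, 1.75).
  primal value c^T x* = 16.25.
Solving the dual: y* = (0, 0, 2, 0.25).
  dual value b^T y* = 16.25.
Strong duality: c^T x* = b^T y*. Confirmed.

16.25


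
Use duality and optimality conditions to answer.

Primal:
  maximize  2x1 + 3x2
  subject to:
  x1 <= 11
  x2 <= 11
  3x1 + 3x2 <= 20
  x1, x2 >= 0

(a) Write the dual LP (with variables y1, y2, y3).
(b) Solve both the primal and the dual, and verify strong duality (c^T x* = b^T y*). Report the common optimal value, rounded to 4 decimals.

The standard primal-dual pair for 'max c^T x s.t. A x <= b, x >= 0' is:
  Dual:  min b^T y  s.t.  A^T y >= c,  y >= 0.

So the dual LP is:
  minimize  11y1 + 11y2 + 20y3
  subject to:
    y1 + 3y3 >= 2
    y2 + 3y3 >= 3
    y1, y2, y3 >= 0

Solving the primal: x* = (0, 6.6667).
  primal value c^T x* = 20.
Solving the dual: y* = (0, 0, 1).
  dual value b^T y* = 20.
Strong duality: c^T x* = b^T y*. Confirmed.

20


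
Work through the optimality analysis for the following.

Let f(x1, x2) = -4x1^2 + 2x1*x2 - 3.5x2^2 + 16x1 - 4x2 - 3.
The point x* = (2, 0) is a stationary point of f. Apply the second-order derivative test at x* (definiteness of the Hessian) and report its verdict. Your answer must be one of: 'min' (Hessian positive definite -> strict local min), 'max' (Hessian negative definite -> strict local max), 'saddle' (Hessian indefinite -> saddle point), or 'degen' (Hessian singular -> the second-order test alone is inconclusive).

Compute the Hessian H = grad^2 f:
  H = [[-8, 2], [2, -7]]
Verify stationarity: grad f(x*) = H x* + g = (0, 0).
Eigenvalues of H: -9.5616, -5.4384.
Both eigenvalues < 0, so H is negative definite -> x* is a strict local max.

max


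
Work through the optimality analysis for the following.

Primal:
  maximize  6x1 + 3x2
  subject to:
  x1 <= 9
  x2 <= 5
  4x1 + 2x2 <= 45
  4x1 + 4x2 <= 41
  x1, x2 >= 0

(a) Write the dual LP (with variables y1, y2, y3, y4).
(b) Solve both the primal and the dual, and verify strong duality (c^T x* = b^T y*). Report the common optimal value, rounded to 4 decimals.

The standard primal-dual pair for 'max c^T x s.t. A x <= b, x >= 0' is:
  Dual:  min b^T y  s.t.  A^T y >= c,  y >= 0.

So the dual LP is:
  minimize  9y1 + 5y2 + 45y3 + 41y4
  subject to:
    y1 + 4y3 + 4y4 >= 6
    y2 + 2y3 + 4y4 >= 3
    y1, y2, y3, y4 >= 0

Solving the primal: x* = (9, 1.25).
  primal value c^T x* = 57.75.
Solving the dual: y* = (3, 0, 0, 0.75).
  dual value b^T y* = 57.75.
Strong duality: c^T x* = b^T y*. Confirmed.

57.75


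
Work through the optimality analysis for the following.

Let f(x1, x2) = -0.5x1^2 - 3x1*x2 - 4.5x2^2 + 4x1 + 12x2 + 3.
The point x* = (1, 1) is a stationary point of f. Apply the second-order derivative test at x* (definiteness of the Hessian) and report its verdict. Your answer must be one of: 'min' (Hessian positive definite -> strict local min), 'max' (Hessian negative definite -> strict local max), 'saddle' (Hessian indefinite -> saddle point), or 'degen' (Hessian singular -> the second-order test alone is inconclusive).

Compute the Hessian H = grad^2 f:
  H = [[-1, -3], [-3, -9]]
Verify stationarity: grad f(x*) = H x* + g = (0, 0).
Eigenvalues of H: -10, 0.
H has a zero eigenvalue (singular; negative semidefinite but not definite), so H is neither positive definite, negative definite, nor indefinite. The second-order test alone is inconclusive -> degen.
(Indeed, f is constant along the null direction of H through x*, so x* is not a strict local extremum.)

degen


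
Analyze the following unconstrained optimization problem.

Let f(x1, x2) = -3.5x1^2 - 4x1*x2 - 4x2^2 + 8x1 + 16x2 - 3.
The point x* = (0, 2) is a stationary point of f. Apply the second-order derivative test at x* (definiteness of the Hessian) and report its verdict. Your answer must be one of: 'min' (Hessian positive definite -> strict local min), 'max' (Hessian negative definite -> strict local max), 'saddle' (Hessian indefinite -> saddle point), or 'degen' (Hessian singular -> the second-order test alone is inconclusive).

Compute the Hessian H = grad^2 f:
  H = [[-7, -4], [-4, -8]]
Verify stationarity: grad f(x*) = H x* + g = (0, 0).
Eigenvalues of H: -11.5311, -3.4689.
Both eigenvalues < 0, so H is negative definite -> x* is a strict local max.

max


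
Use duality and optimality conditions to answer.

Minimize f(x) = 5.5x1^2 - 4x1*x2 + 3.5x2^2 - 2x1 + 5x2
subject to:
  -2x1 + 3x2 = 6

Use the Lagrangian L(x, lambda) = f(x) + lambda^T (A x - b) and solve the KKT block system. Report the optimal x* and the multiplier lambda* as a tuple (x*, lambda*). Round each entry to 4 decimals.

Form the Lagrangian:
  L(x, lambda) = (1/2) x^T Q x + c^T x + lambda^T (A x - b)
Stationarity (grad_x L = 0): Q x + c + A^T lambda = 0.
Primal feasibility: A x = b.

This gives the KKT block system:
  [ Q   A^T ] [ x     ]   [-c ]
  [ A    0  ] [ lambda ] = [ b ]

Solving the linear system:
  x*      = (-0.3038, 1.7975)
  lambda* = (-6.2658)
  f(x*)   = 23.5949

x* = (-0.3038, 1.7975), lambda* = (-6.2658)


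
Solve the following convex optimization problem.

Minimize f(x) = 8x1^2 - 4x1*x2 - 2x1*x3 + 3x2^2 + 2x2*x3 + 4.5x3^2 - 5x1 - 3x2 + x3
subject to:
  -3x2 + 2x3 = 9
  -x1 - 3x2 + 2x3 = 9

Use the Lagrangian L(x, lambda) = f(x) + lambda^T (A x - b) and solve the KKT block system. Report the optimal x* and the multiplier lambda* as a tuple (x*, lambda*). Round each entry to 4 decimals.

Form the Lagrangian:
  L(x, lambda) = (1/2) x^T Q x + c^T x + lambda^T (A x - b)
Stationarity (grad_x L = 0): Q x + c + A^T lambda = 0.
Primal feasibility: A x = b.

This gives the KKT block system:
  [ Q   A^T ] [ x     ]   [-c ]
  [ A    0  ] [ lambda ] = [ b ]

Solving the linear system:
  x*      = (0, -2.1163, 1.3256)
  lambda* = (-5.1628, 0.814)
  f(x*)   = 23.407

x* = (0, -2.1163, 1.3256), lambda* = (-5.1628, 0.814)


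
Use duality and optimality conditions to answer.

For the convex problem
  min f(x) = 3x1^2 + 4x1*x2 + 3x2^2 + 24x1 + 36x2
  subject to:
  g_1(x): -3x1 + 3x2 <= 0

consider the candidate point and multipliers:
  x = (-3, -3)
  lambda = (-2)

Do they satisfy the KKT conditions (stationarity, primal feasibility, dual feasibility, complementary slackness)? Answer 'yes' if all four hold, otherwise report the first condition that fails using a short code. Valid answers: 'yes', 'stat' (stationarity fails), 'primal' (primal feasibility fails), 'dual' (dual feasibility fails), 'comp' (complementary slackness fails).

Gradient of f: grad f(x) = Q x + c = (-6, 6)
Constraint values g_i(x) = a_i^T x - b_i:
  g_1((-3, -3)) = 0
Stationarity residual: grad f(x) + sum_i lambda_i a_i = (0, 0)
  -> stationarity OK
Primal feasibility (all g_i <= 0): OK
Dual feasibility (all lambda_i >= 0): FAILS
Complementary slackness (lambda_i * g_i(x) = 0 for all i): OK

Verdict: the first failing condition is dual_feasibility -> dual.

dual


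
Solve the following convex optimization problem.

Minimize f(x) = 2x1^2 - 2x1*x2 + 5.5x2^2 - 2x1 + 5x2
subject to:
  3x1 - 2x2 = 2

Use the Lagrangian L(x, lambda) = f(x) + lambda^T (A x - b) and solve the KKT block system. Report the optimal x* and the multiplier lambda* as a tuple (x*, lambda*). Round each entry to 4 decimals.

Form the Lagrangian:
  L(x, lambda) = (1/2) x^T Q x + c^T x + lambda^T (A x - b)
Stationarity (grad_x L = 0): Q x + c + A^T lambda = 0.
Primal feasibility: A x = b.

This gives the KKT block system:
  [ Q   A^T ] [ x     ]   [-c ]
  [ A    0  ] [ lambda ] = [ b ]

Solving the linear system:
  x*      = (0.3956, -0.4066)
  lambda* = (-0.1319)
  f(x*)   = -1.2802

x* = (0.3956, -0.4066), lambda* = (-0.1319)


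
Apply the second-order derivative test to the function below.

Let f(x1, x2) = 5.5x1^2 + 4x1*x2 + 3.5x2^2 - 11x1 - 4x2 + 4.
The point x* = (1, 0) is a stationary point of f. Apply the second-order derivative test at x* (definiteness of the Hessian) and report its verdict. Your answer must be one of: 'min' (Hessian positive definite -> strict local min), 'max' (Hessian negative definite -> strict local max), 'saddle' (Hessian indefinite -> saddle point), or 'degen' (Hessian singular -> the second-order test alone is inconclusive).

Compute the Hessian H = grad^2 f:
  H = [[11, 4], [4, 7]]
Verify stationarity: grad f(x*) = H x* + g = (0, 0).
Eigenvalues of H: 4.5279, 13.4721.
Both eigenvalues > 0, so H is positive definite -> x* is a strict local min.

min


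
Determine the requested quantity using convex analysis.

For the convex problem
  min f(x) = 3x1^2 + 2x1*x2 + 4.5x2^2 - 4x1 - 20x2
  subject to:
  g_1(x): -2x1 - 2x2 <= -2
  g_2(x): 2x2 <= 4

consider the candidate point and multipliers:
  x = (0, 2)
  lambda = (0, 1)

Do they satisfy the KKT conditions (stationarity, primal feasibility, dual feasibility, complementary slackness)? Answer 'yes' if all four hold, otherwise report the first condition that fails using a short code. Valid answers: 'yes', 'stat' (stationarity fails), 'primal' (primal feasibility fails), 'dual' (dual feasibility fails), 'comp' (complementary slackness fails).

Gradient of f: grad f(x) = Q x + c = (0, -2)
Constraint values g_i(x) = a_i^T x - b_i:
  g_1((0, 2)) = -2
  g_2((0, 2)) = 0
Stationarity residual: grad f(x) + sum_i lambda_i a_i = (0, 0)
  -> stationarity OK
Primal feasibility (all g_i <= 0): OK
Dual feasibility (all lambda_i >= 0): OK
Complementary slackness (lambda_i * g_i(x) = 0 for all i): OK

Verdict: yes, KKT holds.

yes


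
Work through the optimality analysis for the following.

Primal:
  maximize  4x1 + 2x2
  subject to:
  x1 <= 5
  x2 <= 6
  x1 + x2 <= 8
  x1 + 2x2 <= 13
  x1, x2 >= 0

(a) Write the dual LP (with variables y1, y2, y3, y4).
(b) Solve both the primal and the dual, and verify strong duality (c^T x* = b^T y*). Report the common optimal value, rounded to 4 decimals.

The standard primal-dual pair for 'max c^T x s.t. A x <= b, x >= 0' is:
  Dual:  min b^T y  s.t.  A^T y >= c,  y >= 0.

So the dual LP is:
  minimize  5y1 + 6y2 + 8y3 + 13y4
  subject to:
    y1 + y3 + y4 >= 4
    y2 + y3 + 2y4 >= 2
    y1, y2, y3, y4 >= 0

Solving the primal: x* = (5, 3).
  primal value c^T x* = 26.
Solving the dual: y* = (2, 0, 2, 0).
  dual value b^T y* = 26.
Strong duality: c^T x* = b^T y*. Confirmed.

26


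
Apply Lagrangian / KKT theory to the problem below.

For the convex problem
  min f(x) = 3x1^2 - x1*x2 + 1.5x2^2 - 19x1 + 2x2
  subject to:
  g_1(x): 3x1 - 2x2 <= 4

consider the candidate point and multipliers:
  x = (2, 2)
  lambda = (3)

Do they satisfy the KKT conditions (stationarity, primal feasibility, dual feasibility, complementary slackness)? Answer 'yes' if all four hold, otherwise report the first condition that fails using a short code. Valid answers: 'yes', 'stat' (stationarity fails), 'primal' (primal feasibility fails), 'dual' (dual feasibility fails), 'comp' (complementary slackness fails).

Gradient of f: grad f(x) = Q x + c = (-9, 6)
Constraint values g_i(x) = a_i^T x - b_i:
  g_1((2, 2)) = -2
Stationarity residual: grad f(x) + sum_i lambda_i a_i = (0, 0)
  -> stationarity OK
Primal feasibility (all g_i <= 0): OK
Dual feasibility (all lambda_i >= 0): OK
Complementary slackness (lambda_i * g_i(x) = 0 for all i): FAILS

Verdict: the first failing condition is complementary_slackness -> comp.

comp


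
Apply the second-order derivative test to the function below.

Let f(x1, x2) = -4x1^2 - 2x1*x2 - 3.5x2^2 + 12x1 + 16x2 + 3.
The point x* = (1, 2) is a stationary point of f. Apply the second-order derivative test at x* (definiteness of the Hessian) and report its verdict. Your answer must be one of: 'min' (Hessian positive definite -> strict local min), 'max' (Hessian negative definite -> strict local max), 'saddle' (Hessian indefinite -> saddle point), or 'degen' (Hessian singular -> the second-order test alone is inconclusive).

Compute the Hessian H = grad^2 f:
  H = [[-8, -2], [-2, -7]]
Verify stationarity: grad f(x*) = H x* + g = (0, 0).
Eigenvalues of H: -9.5616, -5.4384.
Both eigenvalues < 0, so H is negative definite -> x* is a strict local max.

max


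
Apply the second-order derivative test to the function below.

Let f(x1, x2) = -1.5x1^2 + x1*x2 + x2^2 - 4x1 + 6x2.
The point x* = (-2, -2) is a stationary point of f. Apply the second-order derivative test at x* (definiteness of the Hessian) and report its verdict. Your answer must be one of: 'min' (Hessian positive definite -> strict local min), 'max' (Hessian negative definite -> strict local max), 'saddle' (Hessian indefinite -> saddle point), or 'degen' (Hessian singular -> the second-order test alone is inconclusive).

Compute the Hessian H = grad^2 f:
  H = [[-3, 1], [1, 2]]
Verify stationarity: grad f(x*) = H x* + g = (0, 0).
Eigenvalues of H: -3.1926, 2.1926.
Eigenvalues have mixed signs, so H is indefinite -> x* is a saddle point.

saddle


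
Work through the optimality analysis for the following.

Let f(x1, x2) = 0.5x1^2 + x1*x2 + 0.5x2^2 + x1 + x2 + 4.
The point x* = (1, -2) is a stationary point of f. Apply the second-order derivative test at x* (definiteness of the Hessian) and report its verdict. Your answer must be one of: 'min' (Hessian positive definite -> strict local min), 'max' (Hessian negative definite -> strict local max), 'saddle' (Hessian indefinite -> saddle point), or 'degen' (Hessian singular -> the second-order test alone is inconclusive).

Compute the Hessian H = grad^2 f:
  H = [[1, 1], [1, 1]]
Verify stationarity: grad f(x*) = H x* + g = (0, 0).
Eigenvalues of H: 0, 2.
H has a zero eigenvalue (singular; positive semidefinite but not definite), so H is neither positive definite, negative definite, nor indefinite. The second-order test alone is inconclusive -> degen.
(Indeed, f is constant along the null direction of H through x*, so x* is not a strict local extremum.)

degen


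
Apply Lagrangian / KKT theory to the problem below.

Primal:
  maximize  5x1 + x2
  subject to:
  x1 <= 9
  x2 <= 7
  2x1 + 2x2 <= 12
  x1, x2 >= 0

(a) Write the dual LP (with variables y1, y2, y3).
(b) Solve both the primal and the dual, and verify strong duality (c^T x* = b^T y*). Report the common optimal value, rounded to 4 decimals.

The standard primal-dual pair for 'max c^T x s.t. A x <= b, x >= 0' is:
  Dual:  min b^T y  s.t.  A^T y >= c,  y >= 0.

So the dual LP is:
  minimize  9y1 + 7y2 + 12y3
  subject to:
    y1 + 2y3 >= 5
    y2 + 2y3 >= 1
    y1, y2, y3 >= 0

Solving the primal: x* = (6, 0).
  primal value c^T x* = 30.
Solving the dual: y* = (0, 0, 2.5).
  dual value b^T y* = 30.
Strong duality: c^T x* = b^T y*. Confirmed.

30


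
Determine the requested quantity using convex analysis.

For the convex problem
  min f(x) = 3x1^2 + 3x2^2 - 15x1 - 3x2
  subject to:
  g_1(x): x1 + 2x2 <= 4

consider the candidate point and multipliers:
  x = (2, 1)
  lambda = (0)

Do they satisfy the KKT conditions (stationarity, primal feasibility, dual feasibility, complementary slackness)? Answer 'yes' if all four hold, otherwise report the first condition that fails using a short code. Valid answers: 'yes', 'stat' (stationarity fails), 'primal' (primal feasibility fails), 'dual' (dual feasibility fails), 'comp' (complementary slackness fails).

Gradient of f: grad f(x) = Q x + c = (-3, 3)
Constraint values g_i(x) = a_i^T x - b_i:
  g_1((2, 1)) = 0
Stationarity residual: grad f(x) + sum_i lambda_i a_i = (-3, 3)
  -> stationarity FAILS
Primal feasibility (all g_i <= 0): OK
Dual feasibility (all lambda_i >= 0): OK
Complementary slackness (lambda_i * g_i(x) = 0 for all i): OK

Verdict: the first failing condition is stationarity -> stat.

stat


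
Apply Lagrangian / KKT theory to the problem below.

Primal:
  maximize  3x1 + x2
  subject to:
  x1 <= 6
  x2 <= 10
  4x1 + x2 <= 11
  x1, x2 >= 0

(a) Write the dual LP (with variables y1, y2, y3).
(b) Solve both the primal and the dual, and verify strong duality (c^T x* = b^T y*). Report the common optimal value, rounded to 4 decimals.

The standard primal-dual pair for 'max c^T x s.t. A x <= b, x >= 0' is:
  Dual:  min b^T y  s.t.  A^T y >= c,  y >= 0.

So the dual LP is:
  minimize  6y1 + 10y2 + 11y3
  subject to:
    y1 + 4y3 >= 3
    y2 + y3 >= 1
    y1, y2, y3 >= 0

Solving the primal: x* = (0.25, 10).
  primal value c^T x* = 10.75.
Solving the dual: y* = (0, 0.25, 0.75).
  dual value b^T y* = 10.75.
Strong duality: c^T x* = b^T y*. Confirmed.

10.75


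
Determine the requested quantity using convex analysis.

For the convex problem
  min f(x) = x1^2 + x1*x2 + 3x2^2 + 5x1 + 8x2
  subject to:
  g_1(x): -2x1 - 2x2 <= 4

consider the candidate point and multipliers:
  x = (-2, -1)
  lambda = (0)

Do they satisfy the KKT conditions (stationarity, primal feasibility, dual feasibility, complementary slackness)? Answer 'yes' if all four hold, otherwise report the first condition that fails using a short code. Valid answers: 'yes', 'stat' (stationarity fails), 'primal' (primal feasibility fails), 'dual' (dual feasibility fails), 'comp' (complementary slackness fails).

Gradient of f: grad f(x) = Q x + c = (0, 0)
Constraint values g_i(x) = a_i^T x - b_i:
  g_1((-2, -1)) = 2
Stationarity residual: grad f(x) + sum_i lambda_i a_i = (0, 0)
  -> stationarity OK
Primal feasibility (all g_i <= 0): FAILS
Dual feasibility (all lambda_i >= 0): OK
Complementary slackness (lambda_i * g_i(x) = 0 for all i): OK

Verdict: the first failing condition is primal_feasibility -> primal.

primal


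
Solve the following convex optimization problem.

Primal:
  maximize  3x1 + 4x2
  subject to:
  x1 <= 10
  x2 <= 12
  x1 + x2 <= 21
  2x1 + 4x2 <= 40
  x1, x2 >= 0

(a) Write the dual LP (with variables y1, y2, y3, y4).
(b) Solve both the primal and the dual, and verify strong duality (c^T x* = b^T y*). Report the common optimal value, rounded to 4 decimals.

The standard primal-dual pair for 'max c^T x s.t. A x <= b, x >= 0' is:
  Dual:  min b^T y  s.t.  A^T y >= c,  y >= 0.

So the dual LP is:
  minimize  10y1 + 12y2 + 21y3 + 40y4
  subject to:
    y1 + y3 + 2y4 >= 3
    y2 + y3 + 4y4 >= 4
    y1, y2, y3, y4 >= 0

Solving the primal: x* = (10, 5).
  primal value c^T x* = 50.
Solving the dual: y* = (1, 0, 0, 1).
  dual value b^T y* = 50.
Strong duality: c^T x* = b^T y*. Confirmed.

50


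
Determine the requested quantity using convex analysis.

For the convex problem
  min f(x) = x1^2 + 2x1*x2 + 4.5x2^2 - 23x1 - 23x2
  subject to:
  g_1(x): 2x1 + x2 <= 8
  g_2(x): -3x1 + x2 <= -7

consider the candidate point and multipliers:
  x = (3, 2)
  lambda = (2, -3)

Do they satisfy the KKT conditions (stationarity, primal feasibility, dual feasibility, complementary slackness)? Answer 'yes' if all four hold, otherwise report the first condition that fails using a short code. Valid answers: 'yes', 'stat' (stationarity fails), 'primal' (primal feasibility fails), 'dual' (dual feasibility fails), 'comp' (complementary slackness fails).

Gradient of f: grad f(x) = Q x + c = (-13, 1)
Constraint values g_i(x) = a_i^T x - b_i:
  g_1((3, 2)) = 0
  g_2((3, 2)) = 0
Stationarity residual: grad f(x) + sum_i lambda_i a_i = (0, 0)
  -> stationarity OK
Primal feasibility (all g_i <= 0): OK
Dual feasibility (all lambda_i >= 0): FAILS
Complementary slackness (lambda_i * g_i(x) = 0 for all i): OK

Verdict: the first failing condition is dual_feasibility -> dual.

dual


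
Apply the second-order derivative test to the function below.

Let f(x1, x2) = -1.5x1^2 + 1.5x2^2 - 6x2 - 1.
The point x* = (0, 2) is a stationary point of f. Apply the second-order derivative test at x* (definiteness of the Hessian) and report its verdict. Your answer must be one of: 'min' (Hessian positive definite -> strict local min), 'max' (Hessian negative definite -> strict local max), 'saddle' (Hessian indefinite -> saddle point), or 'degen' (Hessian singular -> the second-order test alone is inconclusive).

Compute the Hessian H = grad^2 f:
  H = [[-3, 0], [0, 3]]
Verify stationarity: grad f(x*) = H x* + g = (0, 0).
Eigenvalues of H: -3, 3.
Eigenvalues have mixed signs, so H is indefinite -> x* is a saddle point.

saddle


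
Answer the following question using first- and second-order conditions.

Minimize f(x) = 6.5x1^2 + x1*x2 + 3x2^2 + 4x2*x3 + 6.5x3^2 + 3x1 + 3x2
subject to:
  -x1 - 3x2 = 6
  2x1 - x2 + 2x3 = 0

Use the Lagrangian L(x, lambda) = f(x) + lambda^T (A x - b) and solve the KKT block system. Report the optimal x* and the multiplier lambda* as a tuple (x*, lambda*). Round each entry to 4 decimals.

Form the Lagrangian:
  L(x, lambda) = (1/2) x^T Q x + c^T x + lambda^T (A x - b)
Stationarity (grad_x L = 0): Q x + c + A^T lambda = 0.
Primal feasibility: A x = b.

This gives the KKT block system:
  [ Q   A^T ] [ x     ]   [-c ]
  [ A    0  ] [ lambda ] = [ b ]

Solving the linear system:
  x*      = (-0.8825, -1.7058, 0.0296)
  lambda* = (-3.7395, 3.2194)
  f(x*)   = 7.3361

x* = (-0.8825, -1.7058, 0.0296), lambda* = (-3.7395, 3.2194)


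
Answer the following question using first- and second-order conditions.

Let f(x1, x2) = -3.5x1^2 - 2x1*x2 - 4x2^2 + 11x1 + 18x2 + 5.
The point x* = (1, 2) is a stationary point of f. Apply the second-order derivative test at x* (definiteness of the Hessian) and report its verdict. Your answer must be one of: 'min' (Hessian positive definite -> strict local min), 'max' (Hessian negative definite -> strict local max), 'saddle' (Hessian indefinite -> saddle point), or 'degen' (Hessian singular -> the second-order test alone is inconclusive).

Compute the Hessian H = grad^2 f:
  H = [[-7, -2], [-2, -8]]
Verify stationarity: grad f(x*) = H x* + g = (0, 0).
Eigenvalues of H: -9.5616, -5.4384.
Both eigenvalues < 0, so H is negative definite -> x* is a strict local max.

max


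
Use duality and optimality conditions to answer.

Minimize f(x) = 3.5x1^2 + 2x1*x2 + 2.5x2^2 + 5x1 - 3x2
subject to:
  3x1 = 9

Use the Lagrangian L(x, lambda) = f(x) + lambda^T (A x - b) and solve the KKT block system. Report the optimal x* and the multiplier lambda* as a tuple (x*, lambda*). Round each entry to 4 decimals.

Form the Lagrangian:
  L(x, lambda) = (1/2) x^T Q x + c^T x + lambda^T (A x - b)
Stationarity (grad_x L = 0): Q x + c + A^T lambda = 0.
Primal feasibility: A x = b.

This gives the KKT block system:
  [ Q   A^T ] [ x     ]   [-c ]
  [ A    0  ] [ lambda ] = [ b ]

Solving the linear system:
  x*      = (3, -0.6)
  lambda* = (-8.2667)
  f(x*)   = 45.6

x* = (3, -0.6), lambda* = (-8.2667)


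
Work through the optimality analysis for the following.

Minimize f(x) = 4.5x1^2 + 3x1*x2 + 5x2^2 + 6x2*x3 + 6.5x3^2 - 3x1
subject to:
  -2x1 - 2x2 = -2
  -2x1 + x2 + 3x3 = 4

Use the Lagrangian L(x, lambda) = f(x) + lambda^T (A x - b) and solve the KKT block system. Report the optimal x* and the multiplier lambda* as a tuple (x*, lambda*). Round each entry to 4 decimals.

Form the Lagrangian:
  L(x, lambda) = (1/2) x^T Q x + c^T x + lambda^T (A x - b)
Stationarity (grad_x L = 0): Q x + c + A^T lambda = 0.
Primal feasibility: A x = b.

This gives the KKT block system:
  [ Q   A^T ] [ x     ]   [-c ]
  [ A    0  ] [ lambda ] = [ b ]

Solving the linear system:
  x*      = (-0.2143, 1.2143, 0.7857)
  lambda* = (5.1905, -5.8333)
  f(x*)   = 17.1786

x* = (-0.2143, 1.2143, 0.7857), lambda* = (5.1905, -5.8333)


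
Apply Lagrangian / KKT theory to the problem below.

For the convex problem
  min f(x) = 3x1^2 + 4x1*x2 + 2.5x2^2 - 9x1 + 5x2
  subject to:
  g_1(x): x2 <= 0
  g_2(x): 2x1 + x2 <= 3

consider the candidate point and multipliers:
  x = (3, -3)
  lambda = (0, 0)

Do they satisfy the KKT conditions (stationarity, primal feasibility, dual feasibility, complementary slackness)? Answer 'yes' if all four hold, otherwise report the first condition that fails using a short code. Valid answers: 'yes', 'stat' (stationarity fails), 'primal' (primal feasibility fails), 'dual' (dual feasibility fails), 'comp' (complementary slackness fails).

Gradient of f: grad f(x) = Q x + c = (-3, 2)
Constraint values g_i(x) = a_i^T x - b_i:
  g_1((3, -3)) = -3
  g_2((3, -3)) = 0
Stationarity residual: grad f(x) + sum_i lambda_i a_i = (-3, 2)
  -> stationarity FAILS
Primal feasibility (all g_i <= 0): OK
Dual feasibility (all lambda_i >= 0): OK
Complementary slackness (lambda_i * g_i(x) = 0 for all i): OK

Verdict: the first failing condition is stationarity -> stat.

stat


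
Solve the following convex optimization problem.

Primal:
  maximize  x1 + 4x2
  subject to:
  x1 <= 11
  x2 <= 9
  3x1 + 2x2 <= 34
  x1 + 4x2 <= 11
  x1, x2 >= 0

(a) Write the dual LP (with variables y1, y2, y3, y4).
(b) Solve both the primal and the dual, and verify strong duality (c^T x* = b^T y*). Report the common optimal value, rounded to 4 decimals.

The standard primal-dual pair for 'max c^T x s.t. A x <= b, x >= 0' is:
  Dual:  min b^T y  s.t.  A^T y >= c,  y >= 0.

So the dual LP is:
  minimize  11y1 + 9y2 + 34y3 + 11y4
  subject to:
    y1 + 3y3 + y4 >= 1
    y2 + 2y3 + 4y4 >= 4
    y1, y2, y3, y4 >= 0

Solving the primal: x* = (11, 0).
  primal value c^T x* = 11.
Solving the dual: y* = (0, 0, 0, 1).
  dual value b^T y* = 11.
Strong duality: c^T x* = b^T y*. Confirmed.

11


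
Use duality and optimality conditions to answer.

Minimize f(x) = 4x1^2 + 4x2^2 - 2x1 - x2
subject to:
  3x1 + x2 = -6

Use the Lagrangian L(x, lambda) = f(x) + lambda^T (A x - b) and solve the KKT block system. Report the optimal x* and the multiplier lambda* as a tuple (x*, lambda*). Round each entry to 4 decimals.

Form the Lagrangian:
  L(x, lambda) = (1/2) x^T Q x + c^T x + lambda^T (A x - b)
Stationarity (grad_x L = 0): Q x + c + A^T lambda = 0.
Primal feasibility: A x = b.

This gives the KKT block system:
  [ Q   A^T ] [ x     ]   [-c ]
  [ A    0  ] [ lambda ] = [ b ]

Solving the linear system:
  x*      = (-1.8125, -0.5625)
  lambda* = (5.5)
  f(x*)   = 18.5938

x* = (-1.8125, -0.5625), lambda* = (5.5)


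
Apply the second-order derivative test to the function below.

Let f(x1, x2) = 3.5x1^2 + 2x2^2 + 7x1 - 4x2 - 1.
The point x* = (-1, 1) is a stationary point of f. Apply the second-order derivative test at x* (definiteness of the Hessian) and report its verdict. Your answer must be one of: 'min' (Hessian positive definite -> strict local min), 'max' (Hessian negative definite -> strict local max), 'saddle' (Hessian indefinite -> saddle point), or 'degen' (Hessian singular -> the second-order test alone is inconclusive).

Compute the Hessian H = grad^2 f:
  H = [[7, 0], [0, 4]]
Verify stationarity: grad f(x*) = H x* + g = (0, 0).
Eigenvalues of H: 4, 7.
Both eigenvalues > 0, so H is positive definite -> x* is a strict local min.

min


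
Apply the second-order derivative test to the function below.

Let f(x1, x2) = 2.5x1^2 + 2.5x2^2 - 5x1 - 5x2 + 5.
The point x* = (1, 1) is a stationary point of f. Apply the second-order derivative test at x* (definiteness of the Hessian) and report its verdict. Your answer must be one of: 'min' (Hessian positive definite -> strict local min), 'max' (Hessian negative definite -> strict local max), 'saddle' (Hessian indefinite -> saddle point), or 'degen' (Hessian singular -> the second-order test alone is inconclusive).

Compute the Hessian H = grad^2 f:
  H = [[5, 0], [0, 5]]
Verify stationarity: grad f(x*) = H x* + g = (0, 0).
Eigenvalues of H: 5, 5.
Both eigenvalues > 0, so H is positive definite -> x* is a strict local min.

min


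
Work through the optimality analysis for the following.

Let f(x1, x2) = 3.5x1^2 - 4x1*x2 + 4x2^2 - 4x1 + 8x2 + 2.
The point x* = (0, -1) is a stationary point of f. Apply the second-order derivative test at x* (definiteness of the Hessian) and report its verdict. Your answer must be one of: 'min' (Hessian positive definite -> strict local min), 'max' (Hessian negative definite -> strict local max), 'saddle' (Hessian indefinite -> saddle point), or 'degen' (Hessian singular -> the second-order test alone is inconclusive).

Compute the Hessian H = grad^2 f:
  H = [[7, -4], [-4, 8]]
Verify stationarity: grad f(x*) = H x* + g = (0, 0).
Eigenvalues of H: 3.4689, 11.5311.
Both eigenvalues > 0, so H is positive definite -> x* is a strict local min.

min


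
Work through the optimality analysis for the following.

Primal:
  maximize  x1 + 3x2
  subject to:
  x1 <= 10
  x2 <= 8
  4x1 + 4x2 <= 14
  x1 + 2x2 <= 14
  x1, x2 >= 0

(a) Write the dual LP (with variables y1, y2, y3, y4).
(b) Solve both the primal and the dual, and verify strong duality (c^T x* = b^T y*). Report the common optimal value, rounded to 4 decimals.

The standard primal-dual pair for 'max c^T x s.t. A x <= b, x >= 0' is:
  Dual:  min b^T y  s.t.  A^T y >= c,  y >= 0.

So the dual LP is:
  minimize  10y1 + 8y2 + 14y3 + 14y4
  subject to:
    y1 + 4y3 + y4 >= 1
    y2 + 4y3 + 2y4 >= 3
    y1, y2, y3, y4 >= 0

Solving the primal: x* = (0, 3.5).
  primal value c^T x* = 10.5.
Solving the dual: y* = (0, 0, 0.75, 0).
  dual value b^T y* = 10.5.
Strong duality: c^T x* = b^T y*. Confirmed.

10.5


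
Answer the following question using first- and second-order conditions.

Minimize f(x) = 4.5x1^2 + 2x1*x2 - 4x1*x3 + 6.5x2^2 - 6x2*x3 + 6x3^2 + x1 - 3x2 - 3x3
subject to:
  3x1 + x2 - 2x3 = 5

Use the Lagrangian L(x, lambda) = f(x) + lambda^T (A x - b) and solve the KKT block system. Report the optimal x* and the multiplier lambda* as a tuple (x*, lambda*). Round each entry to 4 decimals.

Form the Lagrangian:
  L(x, lambda) = (1/2) x^T Q x + c^T x + lambda^T (A x - b)
Stationarity (grad_x L = 0): Q x + c + A^T lambda = 0.
Primal feasibility: A x = b.

This gives the KKT block system:
  [ Q   A^T ] [ x     ]   [-c ]
  [ A    0  ] [ lambda ] = [ b ]

Solving the linear system:
  x*      = (1.6042, 0.45, 0.1312)
  lambda* = (-5.2708)
  f(x*)   = 13.1073

x* = (1.6042, 0.45, 0.1312), lambda* = (-5.2708)


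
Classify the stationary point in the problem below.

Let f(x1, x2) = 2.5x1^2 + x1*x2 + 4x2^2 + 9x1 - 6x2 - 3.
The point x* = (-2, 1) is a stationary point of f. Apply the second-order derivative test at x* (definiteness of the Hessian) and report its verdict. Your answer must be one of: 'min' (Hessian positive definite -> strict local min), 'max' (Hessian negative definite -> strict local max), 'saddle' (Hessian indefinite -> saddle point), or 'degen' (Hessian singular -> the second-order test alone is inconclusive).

Compute the Hessian H = grad^2 f:
  H = [[5, 1], [1, 8]]
Verify stationarity: grad f(x*) = H x* + g = (0, 0).
Eigenvalues of H: 4.6972, 8.3028.
Both eigenvalues > 0, so H is positive definite -> x* is a strict local min.

min


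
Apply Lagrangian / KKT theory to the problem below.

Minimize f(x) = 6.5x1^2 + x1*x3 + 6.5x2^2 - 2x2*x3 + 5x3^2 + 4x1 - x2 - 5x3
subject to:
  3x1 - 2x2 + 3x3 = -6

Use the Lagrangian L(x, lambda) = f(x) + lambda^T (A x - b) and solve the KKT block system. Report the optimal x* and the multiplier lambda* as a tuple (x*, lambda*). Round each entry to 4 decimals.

Form the Lagrangian:
  L(x, lambda) = (1/2) x^T Q x + c^T x + lambda^T (A x - b)
Stationarity (grad_x L = 0): Q x + c + A^T lambda = 0.
Primal feasibility: A x = b.

This gives the KKT block system:
  [ Q   A^T ] [ x     ]   [-c ]
  [ A    0  ] [ lambda ] = [ b ]

Solving the linear system:
  x*      = (-1.1699, 0.6082, -0.4247)
  lambda* = (3.8777)
  f(x*)   = 10.051

x* = (-1.1699, 0.6082, -0.4247), lambda* = (3.8777)


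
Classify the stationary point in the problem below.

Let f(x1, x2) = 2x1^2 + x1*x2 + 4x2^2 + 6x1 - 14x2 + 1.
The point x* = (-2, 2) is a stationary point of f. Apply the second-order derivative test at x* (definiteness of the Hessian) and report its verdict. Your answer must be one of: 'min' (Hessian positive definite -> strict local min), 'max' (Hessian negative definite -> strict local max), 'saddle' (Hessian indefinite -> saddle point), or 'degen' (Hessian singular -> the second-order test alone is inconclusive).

Compute the Hessian H = grad^2 f:
  H = [[4, 1], [1, 8]]
Verify stationarity: grad f(x*) = H x* + g = (0, 0).
Eigenvalues of H: 3.7639, 8.2361.
Both eigenvalues > 0, so H is positive definite -> x* is a strict local min.

min


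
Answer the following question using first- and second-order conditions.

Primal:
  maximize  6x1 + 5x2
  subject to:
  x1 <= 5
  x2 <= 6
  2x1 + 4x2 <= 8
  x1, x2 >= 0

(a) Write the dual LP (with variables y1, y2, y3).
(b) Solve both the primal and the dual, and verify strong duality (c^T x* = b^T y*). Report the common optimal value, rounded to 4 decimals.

The standard primal-dual pair for 'max c^T x s.t. A x <= b, x >= 0' is:
  Dual:  min b^T y  s.t.  A^T y >= c,  y >= 0.

So the dual LP is:
  minimize  5y1 + 6y2 + 8y3
  subject to:
    y1 + 2y3 >= 6
    y2 + 4y3 >= 5
    y1, y2, y3 >= 0

Solving the primal: x* = (4, 0).
  primal value c^T x* = 24.
Solving the dual: y* = (0, 0, 3).
  dual value b^T y* = 24.
Strong duality: c^T x* = b^T y*. Confirmed.

24


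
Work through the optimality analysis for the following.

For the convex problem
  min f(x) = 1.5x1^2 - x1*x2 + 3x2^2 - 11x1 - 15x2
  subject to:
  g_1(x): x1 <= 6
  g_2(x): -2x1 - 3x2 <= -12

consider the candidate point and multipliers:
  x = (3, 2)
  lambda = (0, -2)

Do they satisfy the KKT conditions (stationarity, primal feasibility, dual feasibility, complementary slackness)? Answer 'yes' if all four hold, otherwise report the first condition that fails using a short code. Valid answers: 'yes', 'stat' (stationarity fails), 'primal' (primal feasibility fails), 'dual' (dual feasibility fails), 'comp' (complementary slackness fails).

Gradient of f: grad f(x) = Q x + c = (-4, -6)
Constraint values g_i(x) = a_i^T x - b_i:
  g_1((3, 2)) = -3
  g_2((3, 2)) = 0
Stationarity residual: grad f(x) + sum_i lambda_i a_i = (0, 0)
  -> stationarity OK
Primal feasibility (all g_i <= 0): OK
Dual feasibility (all lambda_i >= 0): FAILS
Complementary slackness (lambda_i * g_i(x) = 0 for all i): OK

Verdict: the first failing condition is dual_feasibility -> dual.

dual


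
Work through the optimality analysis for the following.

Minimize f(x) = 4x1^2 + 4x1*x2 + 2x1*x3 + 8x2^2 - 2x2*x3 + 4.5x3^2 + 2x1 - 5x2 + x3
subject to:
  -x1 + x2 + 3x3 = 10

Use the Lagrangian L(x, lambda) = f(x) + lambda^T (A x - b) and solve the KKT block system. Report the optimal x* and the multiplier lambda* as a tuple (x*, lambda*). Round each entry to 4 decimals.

Form the Lagrangian:
  L(x, lambda) = (1/2) x^T Q x + c^T x + lambda^T (A x - b)
Stationarity (grad_x L = 0): Q x + c + A^T lambda = 0.
Primal feasibility: A x = b.

This gives the KKT block system:
  [ Q   A^T ] [ x     ]   [-c ]
  [ A    0  ] [ lambda ] = [ b ]

Solving the linear system:
  x*      = (-2.0625, 1.3875, 2.1833)
  lambda* = (-4.5833)
  f(x*)   = 18.4771

x* = (-2.0625, 1.3875, 2.1833), lambda* = (-4.5833)


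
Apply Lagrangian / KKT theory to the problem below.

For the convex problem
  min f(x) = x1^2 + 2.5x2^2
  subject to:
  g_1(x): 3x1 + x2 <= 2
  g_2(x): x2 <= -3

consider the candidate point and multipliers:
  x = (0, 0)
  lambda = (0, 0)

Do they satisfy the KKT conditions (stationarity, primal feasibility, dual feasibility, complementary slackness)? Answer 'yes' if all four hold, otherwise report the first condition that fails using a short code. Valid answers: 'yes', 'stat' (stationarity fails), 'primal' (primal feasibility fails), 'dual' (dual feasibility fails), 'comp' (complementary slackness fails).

Gradient of f: grad f(x) = Q x + c = (0, 0)
Constraint values g_i(x) = a_i^T x - b_i:
  g_1((0, 0)) = -2
  g_2((0, 0)) = 3
Stationarity residual: grad f(x) + sum_i lambda_i a_i = (0, 0)
  -> stationarity OK
Primal feasibility (all g_i <= 0): FAILS
Dual feasibility (all lambda_i >= 0): OK
Complementary slackness (lambda_i * g_i(x) = 0 for all i): OK

Verdict: the first failing condition is primal_feasibility -> primal.

primal


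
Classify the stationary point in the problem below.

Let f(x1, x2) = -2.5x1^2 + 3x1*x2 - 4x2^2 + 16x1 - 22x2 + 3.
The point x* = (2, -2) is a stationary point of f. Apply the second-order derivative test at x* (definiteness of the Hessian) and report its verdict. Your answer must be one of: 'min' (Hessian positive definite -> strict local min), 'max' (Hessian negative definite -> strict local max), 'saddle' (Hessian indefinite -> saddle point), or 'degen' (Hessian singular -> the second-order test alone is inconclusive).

Compute the Hessian H = grad^2 f:
  H = [[-5, 3], [3, -8]]
Verify stationarity: grad f(x*) = H x* + g = (0, 0).
Eigenvalues of H: -9.8541, -3.1459.
Both eigenvalues < 0, so H is negative definite -> x* is a strict local max.

max


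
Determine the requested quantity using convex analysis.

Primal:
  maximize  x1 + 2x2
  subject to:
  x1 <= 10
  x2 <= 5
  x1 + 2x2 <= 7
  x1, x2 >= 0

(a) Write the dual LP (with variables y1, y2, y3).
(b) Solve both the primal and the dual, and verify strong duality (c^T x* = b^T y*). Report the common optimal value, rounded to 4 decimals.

The standard primal-dual pair for 'max c^T x s.t. A x <= b, x >= 0' is:
  Dual:  min b^T y  s.t.  A^T y >= c,  y >= 0.

So the dual LP is:
  minimize  10y1 + 5y2 + 7y3
  subject to:
    y1 + y3 >= 1
    y2 + 2y3 >= 2
    y1, y2, y3 >= 0

Solving the primal: x* = (7, 0).
  primal value c^T x* = 7.
Solving the dual: y* = (0, 0, 1).
  dual value b^T y* = 7.
Strong duality: c^T x* = b^T y*. Confirmed.

7


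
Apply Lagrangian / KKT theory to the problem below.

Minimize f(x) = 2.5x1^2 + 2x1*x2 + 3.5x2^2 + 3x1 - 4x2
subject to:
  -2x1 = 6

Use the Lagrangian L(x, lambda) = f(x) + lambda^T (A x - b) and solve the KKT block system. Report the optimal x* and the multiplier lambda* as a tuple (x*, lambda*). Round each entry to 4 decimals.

Form the Lagrangian:
  L(x, lambda) = (1/2) x^T Q x + c^T x + lambda^T (A x - b)
Stationarity (grad_x L = 0): Q x + c + A^T lambda = 0.
Primal feasibility: A x = b.

This gives the KKT block system:
  [ Q   A^T ] [ x     ]   [-c ]
  [ A    0  ] [ lambda ] = [ b ]

Solving the linear system:
  x*      = (-3, 1.4286)
  lambda* = (-4.5714)
  f(x*)   = 6.3571

x* = (-3, 1.4286), lambda* = (-4.5714)


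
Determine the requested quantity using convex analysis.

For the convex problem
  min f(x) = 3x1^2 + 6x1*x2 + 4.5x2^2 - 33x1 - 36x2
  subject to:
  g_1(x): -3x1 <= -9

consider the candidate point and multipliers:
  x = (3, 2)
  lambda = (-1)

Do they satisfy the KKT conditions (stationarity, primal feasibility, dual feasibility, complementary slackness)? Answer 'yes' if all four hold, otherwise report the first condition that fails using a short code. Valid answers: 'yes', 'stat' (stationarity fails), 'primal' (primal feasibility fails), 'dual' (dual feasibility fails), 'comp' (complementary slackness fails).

Gradient of f: grad f(x) = Q x + c = (-3, 0)
Constraint values g_i(x) = a_i^T x - b_i:
  g_1((3, 2)) = 0
Stationarity residual: grad f(x) + sum_i lambda_i a_i = (0, 0)
  -> stationarity OK
Primal feasibility (all g_i <= 0): OK
Dual feasibility (all lambda_i >= 0): FAILS
Complementary slackness (lambda_i * g_i(x) = 0 for all i): OK

Verdict: the first failing condition is dual_feasibility -> dual.

dual


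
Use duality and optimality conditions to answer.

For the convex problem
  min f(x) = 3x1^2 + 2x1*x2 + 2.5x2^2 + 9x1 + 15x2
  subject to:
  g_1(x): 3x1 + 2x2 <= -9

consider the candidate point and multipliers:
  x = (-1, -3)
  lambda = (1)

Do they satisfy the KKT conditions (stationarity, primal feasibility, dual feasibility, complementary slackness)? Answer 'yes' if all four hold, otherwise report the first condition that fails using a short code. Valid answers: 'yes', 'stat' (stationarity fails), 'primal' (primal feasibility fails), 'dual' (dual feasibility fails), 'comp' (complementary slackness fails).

Gradient of f: grad f(x) = Q x + c = (-3, -2)
Constraint values g_i(x) = a_i^T x - b_i:
  g_1((-1, -3)) = 0
Stationarity residual: grad f(x) + sum_i lambda_i a_i = (0, 0)
  -> stationarity OK
Primal feasibility (all g_i <= 0): OK
Dual feasibility (all lambda_i >= 0): OK
Complementary slackness (lambda_i * g_i(x) = 0 for all i): OK

Verdict: yes, KKT holds.

yes
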